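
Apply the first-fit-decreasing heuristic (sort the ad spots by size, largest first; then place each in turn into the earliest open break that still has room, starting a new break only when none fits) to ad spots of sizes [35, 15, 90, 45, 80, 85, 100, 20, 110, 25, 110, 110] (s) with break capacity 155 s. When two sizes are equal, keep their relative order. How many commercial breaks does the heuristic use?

7

Sorted descending: 110, 110, 110, 100, 90, 85, 80, 45, 35, 25, 20, 15.
  110 → break 1 (new)  [load 110/155]
  110 → break 2 (new)  [load 110/155]
  110 → break 3 (new)  [load 110/155]
  100 → break 4 (new)  [load 100/155]
  90 → break 5 (new)  [load 90/155]
  85 → break 6 (new)  [load 85/155]
  80 → break 7 (new)  [load 80/155]
  45 → break 1  [load 155/155]
  35 → break 2  [load 145/155]
  25 → break 3  [load 135/155]
  20 → break 3  [load 155/155]
  15 → break 4  [load 115/155]
7 commercial breaks opened.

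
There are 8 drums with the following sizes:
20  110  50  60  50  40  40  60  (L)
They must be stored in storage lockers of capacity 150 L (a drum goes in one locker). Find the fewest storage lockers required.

3

Total = 110 + 60 + 60 + 50 + 50 + 40 + 40 + 20 = 430 L.
Lower bound: ⌈430/150⌉ = 3 storage lockers.
A packing using 3 storage lockers:
  locker 1: 110 + 40 = 150
  locker 2: 60 + 60 + 20 = 140
  locker 3: 50 + 50 + 40 = 140
This matches the lower bound, so 3 is optimal.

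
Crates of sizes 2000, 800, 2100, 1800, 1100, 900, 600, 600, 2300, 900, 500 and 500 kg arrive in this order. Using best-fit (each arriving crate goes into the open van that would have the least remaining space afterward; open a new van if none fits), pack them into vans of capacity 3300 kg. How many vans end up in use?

5

  2000 → van 1 (new)  [load 2000/3300]
  800 → van 1  [load 2800/3300]
  2100 → van 2 (new)  [load 2100/3300]
  1800 → van 3 (new)  [load 1800/3300]
  1100 → van 2  [load 3200/3300]
  900 → van 3  [load 2700/3300]
  600 → van 3  [load 3300/3300]
  600 → van 4 (new)  [load 600/3300]
  2300 → van 4  [load 2900/3300]
  900 → van 5 (new)  [load 900/3300]
  500 → van 1  [load 3300/3300]
  500 → van 5  [load 1400/3300]
5 vans opened.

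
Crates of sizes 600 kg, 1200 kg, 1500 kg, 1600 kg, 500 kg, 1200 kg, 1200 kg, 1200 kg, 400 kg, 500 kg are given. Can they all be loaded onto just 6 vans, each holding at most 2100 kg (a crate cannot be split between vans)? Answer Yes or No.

Yes

A valid assignment using 6 vans:
  van 1: 1600 + 500 = 2100
  van 2: 1500 + 600 = 2100
  van 3: 1200 + 500 + 400 = 2100
  van 4: 1200 = 1200
  van 5: 1200 = 1200
  van 6: 1200 = 1200
Every load is within 2100 kg, so 6 vans suffice.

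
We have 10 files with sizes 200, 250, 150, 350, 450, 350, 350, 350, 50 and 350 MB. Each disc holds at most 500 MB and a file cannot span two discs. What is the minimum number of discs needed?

Total = 450 + 350 + 350 + 350 + 350 + 350 + 250 + 200 + 150 + 50 = 2850 MB.
Lower bound: ⌈2850/500⌉ = 6 discs.
A packing using 7 discs:
  disc 1: 450 + 50 = 500
  disc 2: 350 + 150 = 500
  disc 3: 350 = 350
  disc 4: 350 = 350
  disc 5: 350 = 350
  disc 6: 350 = 350
  disc 7: 250 + 200 = 450
No arrangement into 6 discs stays within capacity, so 7 is optimal.

7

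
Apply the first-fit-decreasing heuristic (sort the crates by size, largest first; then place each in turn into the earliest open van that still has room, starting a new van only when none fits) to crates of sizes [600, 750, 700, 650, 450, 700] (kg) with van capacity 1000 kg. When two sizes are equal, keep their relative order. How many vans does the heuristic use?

Sorted descending: 750, 700, 700, 650, 600, 450.
  750 → van 1 (new)  [load 750/1000]
  700 → van 2 (new)  [load 700/1000]
  700 → van 3 (new)  [load 700/1000]
  650 → van 4 (new)  [load 650/1000]
  600 → van 5 (new)  [load 600/1000]
  450 → van 6 (new)  [load 450/1000]
6 vans opened.

6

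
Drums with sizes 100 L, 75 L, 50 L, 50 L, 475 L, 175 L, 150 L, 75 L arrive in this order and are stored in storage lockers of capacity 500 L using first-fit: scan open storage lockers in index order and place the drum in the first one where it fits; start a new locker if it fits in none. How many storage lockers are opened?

  100 → locker 1 (new)  [load 100/500]
  75 → locker 1  [load 175/500]
  50 → locker 1  [load 225/500]
  50 → locker 1  [load 275/500]
  475 → locker 2 (new)  [load 475/500]
  175 → locker 1  [load 450/500]
  150 → locker 3 (new)  [load 150/500]
  75 → locker 3  [load 225/500]
3 storage lockers opened.

3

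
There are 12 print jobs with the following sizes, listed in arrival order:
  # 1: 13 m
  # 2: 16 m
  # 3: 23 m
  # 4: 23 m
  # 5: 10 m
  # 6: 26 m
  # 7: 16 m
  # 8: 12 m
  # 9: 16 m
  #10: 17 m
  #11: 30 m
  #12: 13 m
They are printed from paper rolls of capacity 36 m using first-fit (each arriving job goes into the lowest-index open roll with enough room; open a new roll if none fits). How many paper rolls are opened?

7

  13 → roll 1 (new)  [load 13/36]
  16 → roll 1  [load 29/36]
  23 → roll 2 (new)  [load 23/36]
  23 → roll 3 (new)  [load 23/36]
  10 → roll 2  [load 33/36]
  26 → roll 4 (new)  [load 26/36]
  16 → roll 5 (new)  [load 16/36]
  12 → roll 3  [load 35/36]
  16 → roll 5  [load 32/36]
  17 → roll 6 (new)  [load 17/36]
  30 → roll 7 (new)  [load 30/36]
  13 → roll 6  [load 30/36]
7 paper rolls opened.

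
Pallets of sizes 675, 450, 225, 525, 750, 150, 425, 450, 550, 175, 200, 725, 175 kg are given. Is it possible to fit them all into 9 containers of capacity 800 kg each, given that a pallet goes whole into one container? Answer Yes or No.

A valid assignment using 8 containers:
  container 1: 750 = 750
  container 2: 725 = 725
  container 3: 675 = 675
  container 4: 550 + 225 = 775
  container 5: 525 + 200 = 725
  container 6: 450 + 175 + 175 = 800
  container 7: 450 + 150 = 600
  container 8: 425 = 425
That uses only 8 ≤ 9, so 9 containers are enough.

Yes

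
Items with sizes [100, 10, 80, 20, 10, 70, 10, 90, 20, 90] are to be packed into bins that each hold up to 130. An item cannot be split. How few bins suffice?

5

Total = 100 + 90 + 90 + 80 + 70 + 20 + 20 + 10 + 10 + 10 = 500.
Lower bound: ⌈500/130⌉ = 4 bins.
Also, 5 items each exceed 65, and no two of those can share a bin, so at least 5 bins are needed.
A packing using 5 bins:
  bin 1: 100 + 20 + 10 = 130
  bin 2: 90 + 20 + 10 + 10 = 130
  bin 3: 90 = 90
  bin 4: 80 = 80
  bin 5: 70 = 70
This matches the lower bound, so 5 is optimal.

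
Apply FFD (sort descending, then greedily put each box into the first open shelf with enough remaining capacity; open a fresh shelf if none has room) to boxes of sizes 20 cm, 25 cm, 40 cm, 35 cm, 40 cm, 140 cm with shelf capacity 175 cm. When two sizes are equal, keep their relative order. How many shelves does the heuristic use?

Sorted descending: 140, 40, 40, 35, 25, 20.
  140 → shelf 1 (new)  [load 140/175]
  40 → shelf 2 (new)  [load 40/175]
  40 → shelf 2  [load 80/175]
  35 → shelf 1  [load 175/175]
  25 → shelf 2  [load 105/175]
  20 → shelf 2  [load 125/175]
2 shelves opened.

2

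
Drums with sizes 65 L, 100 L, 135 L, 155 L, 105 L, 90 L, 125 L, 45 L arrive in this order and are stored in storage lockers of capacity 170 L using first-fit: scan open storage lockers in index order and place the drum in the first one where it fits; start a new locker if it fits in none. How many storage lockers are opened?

6

  65 → locker 1 (new)  [load 65/170]
  100 → locker 1  [load 165/170]
  135 → locker 2 (new)  [load 135/170]
  155 → locker 3 (new)  [load 155/170]
  105 → locker 4 (new)  [load 105/170]
  90 → locker 5 (new)  [load 90/170]
  125 → locker 6 (new)  [load 125/170]
  45 → locker 4  [load 150/170]
6 storage lockers opened.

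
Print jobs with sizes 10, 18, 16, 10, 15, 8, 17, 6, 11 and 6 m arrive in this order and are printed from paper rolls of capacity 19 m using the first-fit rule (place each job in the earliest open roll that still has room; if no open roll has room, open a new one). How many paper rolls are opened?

  10 → roll 1 (new)  [load 10/19]
  18 → roll 2 (new)  [load 18/19]
  16 → roll 3 (new)  [load 16/19]
  10 → roll 4 (new)  [load 10/19]
  15 → roll 5 (new)  [load 15/19]
  8 → roll 1  [load 18/19]
  17 → roll 6 (new)  [load 17/19]
  6 → roll 4  [load 16/19]
  11 → roll 7 (new)  [load 11/19]
  6 → roll 7  [load 17/19]
7 paper rolls opened.

7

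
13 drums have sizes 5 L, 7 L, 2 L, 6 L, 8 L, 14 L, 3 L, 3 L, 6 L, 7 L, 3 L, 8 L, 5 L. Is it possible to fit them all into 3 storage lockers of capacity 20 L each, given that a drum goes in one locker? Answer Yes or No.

Total = 77 L; ⌈77/20⌉ = 4.
At least 4 storage lockers are required, but only 3 are allowed.

No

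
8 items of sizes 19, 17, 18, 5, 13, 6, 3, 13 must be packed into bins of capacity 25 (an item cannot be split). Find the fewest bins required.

Total = 19 + 18 + 17 + 13 + 13 + 6 + 5 + 3 = 94.
Lower bound: ⌈94/25⌉ = 4 bins.
Also, 5 items each exceed 25/2, and no two of those can share a bin, so at least 5 bins are needed.
A packing using 5 bins:
  bin 1: 19 + 6 = 25
  bin 2: 18 + 5 = 23
  bin 3: 17 + 3 = 20
  bin 4: 13 = 13
  bin 5: 13 = 13
This matches the lower bound, so 5 is optimal.

5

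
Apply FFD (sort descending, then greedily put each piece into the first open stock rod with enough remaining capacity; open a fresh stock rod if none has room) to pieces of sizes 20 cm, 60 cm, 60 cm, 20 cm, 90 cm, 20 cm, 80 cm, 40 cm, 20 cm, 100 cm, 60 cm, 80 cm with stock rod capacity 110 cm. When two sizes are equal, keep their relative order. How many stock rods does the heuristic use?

Sorted descending: 100, 90, 80, 80, 60, 60, 60, 40, 20, 20, 20, 20.
  100 → stock rod 1 (new)  [load 100/110]
  90 → stock rod 2 (new)  [load 90/110]
  80 → stock rod 3 (new)  [load 80/110]
  80 → stock rod 4 (new)  [load 80/110]
  60 → stock rod 5 (new)  [load 60/110]
  60 → stock rod 6 (new)  [load 60/110]
  60 → stock rod 7 (new)  [load 60/110]
  40 → stock rod 5  [load 100/110]
  20 → stock rod 2  [load 110/110]
  20 → stock rod 3  [load 100/110]
  20 → stock rod 4  [load 100/110]
  20 → stock rod 6  [load 80/110]
7 stock rods opened.

7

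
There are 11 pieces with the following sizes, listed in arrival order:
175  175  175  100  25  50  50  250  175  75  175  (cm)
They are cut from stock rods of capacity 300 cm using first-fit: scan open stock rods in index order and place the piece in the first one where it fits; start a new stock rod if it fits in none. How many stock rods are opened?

6

  175 → stock rod 1 (new)  [load 175/300]
  175 → stock rod 2 (new)  [load 175/300]
  175 → stock rod 3 (new)  [load 175/300]
  100 → stock rod 1  [load 275/300]
  25 → stock rod 1  [load 300/300]
  50 → stock rod 2  [load 225/300]
  50 → stock rod 2  [load 275/300]
  250 → stock rod 4 (new)  [load 250/300]
  175 → stock rod 5 (new)  [load 175/300]
  75 → stock rod 3  [load 250/300]
  175 → stock rod 6 (new)  [load 175/300]
6 stock rods opened.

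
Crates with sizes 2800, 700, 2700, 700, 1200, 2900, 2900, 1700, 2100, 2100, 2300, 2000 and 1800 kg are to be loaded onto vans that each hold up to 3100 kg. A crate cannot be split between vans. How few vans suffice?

10

Total = 2900 + 2900 + 2800 + 2700 + 2300 + 2100 + 2100 + 2000 + 1800 + 1700 + 1200 + 700 + 700 = 25900 kg.
Lower bound: ⌈25900/3100⌉ = 9 vans.
Also, 10 crates each exceed 1550 kg, and no two of those can share a van, so at least 10 vans are needed.
A packing using 10 vans:
  van 1: 2900 = 2900
  van 2: 2900 = 2900
  van 3: 2800 = 2800
  van 4: 2700 = 2700
  van 5: 2300 + 700 = 3000
  van 6: 2100 + 700 = 2800
  van 7: 2100 = 2100
  van 8: 2000 = 2000
  van 9: 1800 + 1200 = 3000
  van 10: 1700 = 1700
This matches the lower bound, so 10 is optimal.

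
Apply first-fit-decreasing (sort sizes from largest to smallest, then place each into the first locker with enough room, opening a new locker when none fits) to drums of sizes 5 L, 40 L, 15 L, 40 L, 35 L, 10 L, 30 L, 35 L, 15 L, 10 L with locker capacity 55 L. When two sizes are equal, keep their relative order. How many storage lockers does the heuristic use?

Sorted descending: 40, 40, 35, 35, 30, 15, 15, 10, 10, 5.
  40 → locker 1 (new)  [load 40/55]
  40 → locker 2 (new)  [load 40/55]
  35 → locker 3 (new)  [load 35/55]
  35 → locker 4 (new)  [load 35/55]
  30 → locker 5 (new)  [load 30/55]
  15 → locker 1  [load 55/55]
  15 → locker 2  [load 55/55]
  10 → locker 3  [load 45/55]
  10 → locker 3  [load 55/55]
  5 → locker 4  [load 40/55]
5 storage lockers opened.

5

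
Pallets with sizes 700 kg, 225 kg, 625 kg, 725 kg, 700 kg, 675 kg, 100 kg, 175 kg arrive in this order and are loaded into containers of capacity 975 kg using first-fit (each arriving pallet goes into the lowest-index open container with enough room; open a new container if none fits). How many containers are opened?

5

  700 → container 1 (new)  [load 700/975]
  225 → container 1  [load 925/975]
  625 → container 2 (new)  [load 625/975]
  725 → container 3 (new)  [load 725/975]
  700 → container 4 (new)  [load 700/975]
  675 → container 5 (new)  [load 675/975]
  100 → container 2  [load 725/975]
  175 → container 2  [load 900/975]
5 containers opened.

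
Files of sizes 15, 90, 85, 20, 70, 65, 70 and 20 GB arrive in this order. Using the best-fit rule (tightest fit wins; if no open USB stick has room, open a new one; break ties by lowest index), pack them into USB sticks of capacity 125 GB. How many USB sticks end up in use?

5

  15 → USB stick 1 (new)  [load 15/125]
  90 → USB stick 1  [load 105/125]
  85 → USB stick 2 (new)  [load 85/125]
  20 → USB stick 1  [load 125/125]
  70 → USB stick 3 (new)  [load 70/125]
  65 → USB stick 4 (new)  [load 65/125]
  70 → USB stick 5 (new)  [load 70/125]
  20 → USB stick 2  [load 105/125]
5 USB sticks opened.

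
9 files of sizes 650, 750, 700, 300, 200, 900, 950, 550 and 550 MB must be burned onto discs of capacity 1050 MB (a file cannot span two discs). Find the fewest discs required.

7

Total = 950 + 900 + 750 + 700 + 650 + 550 + 550 + 300 + 200 = 5550 MB.
Lower bound: ⌈5550/1050⌉ = 6 discs.
Also, 7 files each exceed 525 MB, and no two of those can share a disc, so at least 7 discs are needed.
A packing using 7 discs:
  disc 1: 950 = 950
  disc 2: 900 = 900
  disc 3: 750 + 300 = 1050
  disc 4: 700 + 200 = 900
  disc 5: 650 = 650
  disc 6: 550 = 550
  disc 7: 550 = 550
This matches the lower bound, so 7 is optimal.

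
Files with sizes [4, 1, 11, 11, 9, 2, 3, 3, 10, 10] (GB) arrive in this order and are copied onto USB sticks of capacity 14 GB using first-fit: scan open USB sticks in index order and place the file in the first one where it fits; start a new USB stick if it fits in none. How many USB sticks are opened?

5

  4 → USB stick 1 (new)  [load 4/14]
  1 → USB stick 1  [load 5/14]
  11 → USB stick 2 (new)  [load 11/14]
  11 → USB stick 3 (new)  [load 11/14]
  9 → USB stick 1  [load 14/14]
  2 → USB stick 2  [load 13/14]
  3 → USB stick 3  [load 14/14]
  3 → USB stick 4 (new)  [load 3/14]
  10 → USB stick 4  [load 13/14]
  10 → USB stick 5 (new)  [load 10/14]
5 USB sticks opened.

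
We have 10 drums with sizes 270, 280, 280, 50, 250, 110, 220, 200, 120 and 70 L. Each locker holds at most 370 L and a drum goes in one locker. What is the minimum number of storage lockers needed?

Total = 280 + 280 + 270 + 250 + 220 + 200 + 120 + 110 + 70 + 50 = 1850 L.
Lower bound: ⌈1850/370⌉ = 5 storage lockers.
Also, 6 drums each exceed 185 L, and no two of those can share a locker, so at least 6 storage lockers are needed.
A packing using 6 storage lockers:
  locker 1: 280 + 70 = 350
  locker 2: 280 + 50 = 330
  locker 3: 270 = 270
  locker 4: 250 + 120 = 370
  locker 5: 220 + 110 = 330
  locker 6: 200 = 200
This matches the lower bound, so 6 is optimal.

6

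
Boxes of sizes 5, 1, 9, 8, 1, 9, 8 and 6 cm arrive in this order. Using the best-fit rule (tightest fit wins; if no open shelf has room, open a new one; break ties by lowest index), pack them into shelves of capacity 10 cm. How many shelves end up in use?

  5 → shelf 1 (new)  [load 5/10]
  1 → shelf 1  [load 6/10]
  9 → shelf 2 (new)  [load 9/10]
  8 → shelf 3 (new)  [load 8/10]
  1 → shelf 2  [load 10/10]
  9 → shelf 4 (new)  [load 9/10]
  8 → shelf 5 (new)  [load 8/10]
  6 → shelf 6 (new)  [load 6/10]
6 shelves opened.

6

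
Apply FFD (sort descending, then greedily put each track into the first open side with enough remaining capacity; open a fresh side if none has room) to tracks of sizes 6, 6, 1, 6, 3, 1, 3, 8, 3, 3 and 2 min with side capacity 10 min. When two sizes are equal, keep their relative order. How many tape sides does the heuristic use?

Sorted descending: 8, 6, 6, 6, 3, 3, 3, 3, 2, 1, 1.
  8 → side 1 (new)  [load 8/10]
  6 → side 2 (new)  [load 6/10]
  6 → side 3 (new)  [load 6/10]
  6 → side 4 (new)  [load 6/10]
  3 → side 2  [load 9/10]
  3 → side 3  [load 9/10]
  3 → side 4  [load 9/10]
  3 → side 5 (new)  [load 3/10]
  2 → side 1  [load 10/10]
  1 → side 2  [load 10/10]
  1 → side 3  [load 10/10]
5 tape sides opened.

5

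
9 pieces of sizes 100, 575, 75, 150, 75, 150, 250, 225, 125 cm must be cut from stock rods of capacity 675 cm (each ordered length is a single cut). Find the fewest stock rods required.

Total = 575 + 250 + 225 + 150 + 150 + 125 + 100 + 75 + 75 = 1725 cm.
Lower bound: ⌈1725/675⌉ = 3 stock rods.
A packing using 3 stock rods:
  stock rod 1: 575 + 100 = 675
  stock rod 2: 250 + 225 + 150 = 625
  stock rod 3: 150 + 125 + 75 + 75 = 425
This matches the lower bound, so 3 is optimal.

3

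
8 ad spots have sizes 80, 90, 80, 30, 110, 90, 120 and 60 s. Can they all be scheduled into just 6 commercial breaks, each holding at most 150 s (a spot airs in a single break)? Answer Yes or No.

A valid assignment using 6 commercial breaks:
  break 1: 120 + 30 = 150
  break 2: 110 = 110
  break 3: 90 + 60 = 150
  break 4: 90 = 90
  break 5: 80 = 80
  break 6: 80 = 80
Every load is within 150 s, so 6 commercial breaks suffice.

Yes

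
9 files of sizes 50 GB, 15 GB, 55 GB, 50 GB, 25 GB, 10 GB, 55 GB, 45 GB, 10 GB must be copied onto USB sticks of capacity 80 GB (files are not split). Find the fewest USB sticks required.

5

Total = 55 + 55 + 50 + 50 + 45 + 25 + 15 + 10 + 10 = 315 GB.
Lower bound: ⌈315/80⌉ = 4 USB sticks.
Also, 5 files each exceed 40 GB, and no two of those can share a USB stick, so at least 5 USB sticks are needed.
A packing using 5 USB sticks:
  USB stick 1: 55 + 25 = 80
  USB stick 2: 55 + 15 + 10 = 80
  USB stick 3: 50 + 10 = 60
  USB stick 4: 50 = 50
  USB stick 5: 45 = 45
This matches the lower bound, so 5 is optimal.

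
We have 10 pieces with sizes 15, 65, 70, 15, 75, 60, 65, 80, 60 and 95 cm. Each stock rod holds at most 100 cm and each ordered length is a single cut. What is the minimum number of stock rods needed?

Total = 95 + 80 + 75 + 70 + 65 + 65 + 60 + 60 + 15 + 15 = 600 cm.
Lower bound: ⌈600/100⌉ = 6 stock rods.
Also, 8 pieces each exceed 50 cm, and no two of those can share a stock rod, so at least 8 stock rods are needed.
A packing using 8 stock rods:
  stock rod 1: 95 = 95
  stock rod 2: 80 + 15 = 95
  stock rod 3: 75 + 15 = 90
  stock rod 4: 70 = 70
  stock rod 5: 65 = 65
  stock rod 6: 65 = 65
  stock rod 7: 60 = 60
  stock rod 8: 60 = 60
This matches the lower bound, so 8 is optimal.

8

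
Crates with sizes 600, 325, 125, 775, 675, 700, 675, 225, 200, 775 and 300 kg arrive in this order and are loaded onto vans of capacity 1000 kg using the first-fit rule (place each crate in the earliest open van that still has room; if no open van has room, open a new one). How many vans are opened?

  600 → van 1 (new)  [load 600/1000]
  325 → van 1  [load 925/1000]
  125 → van 2 (new)  [load 125/1000]
  775 → van 2  [load 900/1000]
  675 → van 3 (new)  [load 675/1000]
  700 → van 4 (new)  [load 700/1000]
  675 → van 5 (new)  [load 675/1000]
  225 → van 3  [load 900/1000]
  200 → van 4  [load 900/1000]
  775 → van 6 (new)  [load 775/1000]
  300 → van 5  [load 975/1000]
6 vans opened.

6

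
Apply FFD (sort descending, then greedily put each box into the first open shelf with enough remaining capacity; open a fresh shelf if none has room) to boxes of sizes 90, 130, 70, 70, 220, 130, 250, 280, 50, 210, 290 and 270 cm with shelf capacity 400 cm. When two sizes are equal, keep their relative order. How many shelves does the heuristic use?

Sorted descending: 290, 280, 270, 250, 220, 210, 130, 130, 90, 70, 70, 50.
  290 → shelf 1 (new)  [load 290/400]
  280 → shelf 2 (new)  [load 280/400]
  270 → shelf 3 (new)  [load 270/400]
  250 → shelf 4 (new)  [load 250/400]
  220 → shelf 5 (new)  [load 220/400]
  210 → shelf 6 (new)  [load 210/400]
  130 → shelf 3  [load 400/400]
  130 → shelf 4  [load 380/400]
  90 → shelf 1  [load 380/400]
  70 → shelf 2  [load 350/400]
  70 → shelf 5  [load 290/400]
  50 → shelf 2  [load 400/400]
6 shelves opened.

6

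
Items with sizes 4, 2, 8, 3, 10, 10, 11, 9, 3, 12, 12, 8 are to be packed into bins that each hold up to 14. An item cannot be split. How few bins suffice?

Total = 12 + 12 + 11 + 10 + 10 + 9 + 8 + 8 + 4 + 3 + 3 + 2 = 92.
Lower bound: ⌈92/14⌉ = 7 bins.
Also, 8 items each exceed 7, and no two of those can share a bin, so at least 8 bins are needed.
A packing using 8 bins:
  bin 1: 12 + 2 = 14
  bin 2: 12 = 12
  bin 3: 11 + 3 = 14
  bin 4: 10 + 4 = 14
  bin 5: 10 + 3 = 13
  bin 6: 9 = 9
  bin 7: 8 = 8
  bin 8: 8 = 8
This matches the lower bound, so 8 is optimal.

8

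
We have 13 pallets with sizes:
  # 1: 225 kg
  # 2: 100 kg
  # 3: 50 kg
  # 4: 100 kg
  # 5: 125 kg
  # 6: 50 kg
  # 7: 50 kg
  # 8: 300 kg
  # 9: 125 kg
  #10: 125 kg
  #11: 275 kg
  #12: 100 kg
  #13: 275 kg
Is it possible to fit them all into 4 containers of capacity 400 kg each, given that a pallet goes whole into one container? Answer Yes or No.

Total = 1900 kg; ⌈1900/400⌉ = 5.
At least 5 containers are required, but only 4 are allowed.

No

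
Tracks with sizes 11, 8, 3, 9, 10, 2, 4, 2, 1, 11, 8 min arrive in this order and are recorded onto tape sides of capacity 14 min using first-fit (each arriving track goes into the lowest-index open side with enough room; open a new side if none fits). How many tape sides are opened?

6

  11 → side 1 (new)  [load 11/14]
  8 → side 2 (new)  [load 8/14]
  3 → side 1  [load 14/14]
  9 → side 3 (new)  [load 9/14]
  10 → side 4 (new)  [load 10/14]
  2 → side 2  [load 10/14]
  4 → side 2  [load 14/14]
  2 → side 3  [load 11/14]
  1 → side 3  [load 12/14]
  11 → side 5 (new)  [load 11/14]
  8 → side 6 (new)  [load 8/14]
6 tape sides opened.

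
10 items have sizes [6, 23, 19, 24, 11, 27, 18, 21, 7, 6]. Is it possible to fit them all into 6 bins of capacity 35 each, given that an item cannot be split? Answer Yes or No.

Yes

A valid assignment using 6 bins:
  bin 1: 27 + 7 = 34
  bin 2: 24 + 11 = 35
  bin 3: 23 + 6 + 6 = 35
  bin 4: 21 = 21
  bin 5: 19 = 19
  bin 6: 18 = 18
Every load is within 35, so 6 bins suffice.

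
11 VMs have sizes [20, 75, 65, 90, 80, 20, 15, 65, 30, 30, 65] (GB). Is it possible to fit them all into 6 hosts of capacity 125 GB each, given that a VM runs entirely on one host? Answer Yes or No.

A valid assignment using 6 hosts:
  host 1: 90 + 30 = 120
  host 2: 80 + 30 + 15 = 125
  host 3: 75 + 20 + 20 = 115
  host 4: 65 = 65
  host 5: 65 = 65
  host 6: 65 = 65
Every load is within 125 GB, so 6 hosts suffice.

Yes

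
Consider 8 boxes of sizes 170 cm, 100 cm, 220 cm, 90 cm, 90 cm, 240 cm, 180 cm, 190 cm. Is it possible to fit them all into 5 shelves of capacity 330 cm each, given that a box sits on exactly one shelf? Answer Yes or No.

A valid assignment using 5 shelves:
  shelf 1: 240 + 90 = 330
  shelf 2: 220 + 100 = 320
  shelf 3: 190 + 90 = 280
  shelf 4: 180 = 180
  shelf 5: 170 = 170
Every load is within 330 cm, so 5 shelves suffice.

Yes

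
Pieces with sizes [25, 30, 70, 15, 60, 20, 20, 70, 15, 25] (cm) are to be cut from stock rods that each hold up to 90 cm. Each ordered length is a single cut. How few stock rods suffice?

4

Total = 70 + 70 + 60 + 30 + 25 + 25 + 20 + 20 + 15 + 15 = 350 cm.
Lower bound: ⌈350/90⌉ = 4 stock rods.
A packing using 4 stock rods:
  stock rod 1: 70 + 20 = 90
  stock rod 2: 70 + 20 = 90
  stock rod 3: 60 + 30 = 90
  stock rod 4: 25 + 25 + 15 + 15 = 80
This matches the lower bound, so 4 is optimal.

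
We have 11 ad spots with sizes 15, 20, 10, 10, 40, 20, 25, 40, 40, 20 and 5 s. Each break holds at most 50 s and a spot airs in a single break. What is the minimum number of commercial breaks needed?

6

Total = 40 + 40 + 40 + 25 + 20 + 20 + 20 + 15 + 10 + 10 + 5 = 245 s.
Lower bound: ⌈245/50⌉ = 5 commercial breaks.
A packing using 6 commercial breaks:
  break 1: 40 + 10 = 50
  break 2: 40 + 10 = 50
  break 3: 40 + 5 = 45
  break 4: 25 + 20 = 45
  break 5: 20 + 20 = 40
  break 6: 15 = 15
No arrangement into 5 commercial breaks stays within capacity, so 6 is optimal.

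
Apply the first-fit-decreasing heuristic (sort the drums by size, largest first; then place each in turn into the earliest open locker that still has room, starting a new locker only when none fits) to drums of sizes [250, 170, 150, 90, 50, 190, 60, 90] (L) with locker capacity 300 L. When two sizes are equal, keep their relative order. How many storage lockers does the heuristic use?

4

Sorted descending: 250, 190, 170, 150, 90, 90, 60, 50.
  250 → locker 1 (new)  [load 250/300]
  190 → locker 2 (new)  [load 190/300]
  170 → locker 3 (new)  [load 170/300]
  150 → locker 4 (new)  [load 150/300]
  90 → locker 2  [load 280/300]
  90 → locker 3  [load 260/300]
  60 → locker 4  [load 210/300]
  50 → locker 1  [load 300/300]
4 storage lockers opened.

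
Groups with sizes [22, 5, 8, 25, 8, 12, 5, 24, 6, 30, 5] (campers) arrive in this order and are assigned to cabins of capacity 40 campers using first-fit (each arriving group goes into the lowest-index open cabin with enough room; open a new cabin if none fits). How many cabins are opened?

  22 → cabin 1 (new)  [load 22/40]
  5 → cabin 1  [load 27/40]
  8 → cabin 1  [load 35/40]
  25 → cabin 2 (new)  [load 25/40]
  8 → cabin 2  [load 33/40]
  12 → cabin 3 (new)  [load 12/40]
  5 → cabin 1  [load 40/40]
  24 → cabin 3  [load 36/40]
  6 → cabin 2  [load 39/40]
  30 → cabin 4 (new)  [load 30/40]
  5 → cabin 4  [load 35/40]
4 cabins opened.

4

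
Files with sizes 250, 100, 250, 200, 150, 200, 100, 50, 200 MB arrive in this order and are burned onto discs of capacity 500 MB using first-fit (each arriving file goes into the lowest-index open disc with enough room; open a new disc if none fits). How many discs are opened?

  250 → disc 1 (new)  [load 250/500]
  100 → disc 1  [load 350/500]
  250 → disc 2 (new)  [load 250/500]
  200 → disc 2  [load 450/500]
  150 → disc 1  [load 500/500]
  200 → disc 3 (new)  [load 200/500]
  100 → disc 3  [load 300/500]
  50 → disc 2  [load 500/500]
  200 → disc 3  [load 500/500]
3 discs opened.

3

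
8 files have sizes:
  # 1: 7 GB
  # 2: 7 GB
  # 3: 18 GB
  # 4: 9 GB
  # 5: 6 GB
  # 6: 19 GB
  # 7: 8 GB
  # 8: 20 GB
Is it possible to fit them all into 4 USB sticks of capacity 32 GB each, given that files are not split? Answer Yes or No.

A valid assignment using 4 USB sticks:
  USB stick 1: 20 + 9 = 29
  USB stick 2: 19 + 8 = 27
  USB stick 3: 18 + 7 + 7 = 32
  USB stick 4: 6 = 6
Every load is within 32 GB, so 4 USB sticks suffice.

Yes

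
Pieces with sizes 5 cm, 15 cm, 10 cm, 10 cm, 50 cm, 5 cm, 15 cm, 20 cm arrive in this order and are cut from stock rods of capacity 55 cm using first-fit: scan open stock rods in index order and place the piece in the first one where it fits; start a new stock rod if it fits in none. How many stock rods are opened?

  5 → stock rod 1 (new)  [load 5/55]
  15 → stock rod 1  [load 20/55]
  10 → stock rod 1  [load 30/55]
  10 → stock rod 1  [load 40/55]
  50 → stock rod 2 (new)  [load 50/55]
  5 → stock rod 1  [load 45/55]
  15 → stock rod 3 (new)  [load 15/55]
  20 → stock rod 3  [load 35/55]
3 stock rods opened.

3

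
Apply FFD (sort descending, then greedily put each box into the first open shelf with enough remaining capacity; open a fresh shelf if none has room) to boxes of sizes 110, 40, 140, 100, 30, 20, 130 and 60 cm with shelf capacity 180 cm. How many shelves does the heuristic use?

Sorted descending: 140, 130, 110, 100, 60, 40, 30, 20.
  140 → shelf 1 (new)  [load 140/180]
  130 → shelf 2 (new)  [load 130/180]
  110 → shelf 3 (new)  [load 110/180]
  100 → shelf 4 (new)  [load 100/180]
  60 → shelf 3  [load 170/180]
  40 → shelf 1  [load 180/180]
  30 → shelf 2  [load 160/180]
  20 → shelf 2  [load 180/180]
4 shelves opened.

4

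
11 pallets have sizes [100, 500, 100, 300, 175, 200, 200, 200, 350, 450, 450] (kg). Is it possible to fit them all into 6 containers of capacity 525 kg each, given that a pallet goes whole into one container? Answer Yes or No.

No

Total = 3025 kg; ⌈3025/525⌉ = 6.
The bound of 6 does not rule out 6, but exhaustive search shows no assignment into 6 containers of capacity 525 kg exists — the minimum is 7.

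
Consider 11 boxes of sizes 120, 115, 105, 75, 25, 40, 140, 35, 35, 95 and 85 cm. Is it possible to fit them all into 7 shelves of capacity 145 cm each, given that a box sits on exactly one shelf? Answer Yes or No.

Yes

A valid assignment using 7 shelves:
  shelf 1: 140 = 140
  shelf 2: 120 + 25 = 145
  shelf 3: 115 = 115
  shelf 4: 105 + 40 = 145
  shelf 5: 95 + 35 = 130
  shelf 6: 85 + 35 = 120
  shelf 7: 75 = 75
Every load is within 145 cm, so 7 shelves suffice.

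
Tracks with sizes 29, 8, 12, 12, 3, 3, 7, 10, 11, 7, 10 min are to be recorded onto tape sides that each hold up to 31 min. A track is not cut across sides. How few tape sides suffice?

Total = 29 + 12 + 12 + 11 + 10 + 10 + 8 + 7 + 7 + 3 + 3 = 112 min.
Lower bound: ⌈112/31⌉ = 4 tape sides.
A packing using 4 tape sides:
  side 1: 29 = 29
  side 2: 12 + 12 + 7 = 31
  side 3: 11 + 10 + 10 = 31
  side 4: 8 + 7 + 3 + 3 = 21
This matches the lower bound, so 4 is optimal.

4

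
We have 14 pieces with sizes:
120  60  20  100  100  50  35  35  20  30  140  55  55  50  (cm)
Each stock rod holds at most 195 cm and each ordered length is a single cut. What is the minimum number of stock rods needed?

Total = 140 + 120 + 100 + 100 + 60 + 55 + 55 + 50 + 50 + 35 + 35 + 30 + 20 + 20 = 870 cm.
Lower bound: ⌈870/195⌉ = 5 stock rods.
A packing using 5 stock rods:
  stock rod 1: 140 + 55 = 195
  stock rod 2: 120 + 60 = 180
  stock rod 3: 100 + 55 + 35 = 190
  stock rod 4: 100 + 50 + 35 = 185
  stock rod 5: 50 + 30 + 20 + 20 = 120
This matches the lower bound, so 5 is optimal.

5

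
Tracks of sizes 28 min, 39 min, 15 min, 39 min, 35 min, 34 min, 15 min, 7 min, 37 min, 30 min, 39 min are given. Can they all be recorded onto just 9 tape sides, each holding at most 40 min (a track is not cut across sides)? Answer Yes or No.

A valid assignment using 9 tape sides:
  side 1: 39 = 39
  side 2: 39 = 39
  side 3: 39 = 39
  side 4: 37 = 37
  side 5: 35 = 35
  side 6: 34 = 34
  side 7: 30 + 7 = 37
  side 8: 28 = 28
  side 9: 15 + 15 = 30
Every load is within 40 min, so 9 tape sides suffice.

Yes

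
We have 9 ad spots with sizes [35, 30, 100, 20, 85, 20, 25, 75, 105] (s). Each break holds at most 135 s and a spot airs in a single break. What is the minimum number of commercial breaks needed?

Total = 105 + 100 + 85 + 75 + 35 + 30 + 25 + 20 + 20 = 495 s.
Lower bound: ⌈495/135⌉ = 4 commercial breaks.
A packing using 4 commercial breaks:
  break 1: 105 + 30 = 135
  break 2: 100 + 35 = 135
  break 3: 85 + 25 + 20 = 130
  break 4: 75 + 20 = 95
This matches the lower bound, so 4 is optimal.

4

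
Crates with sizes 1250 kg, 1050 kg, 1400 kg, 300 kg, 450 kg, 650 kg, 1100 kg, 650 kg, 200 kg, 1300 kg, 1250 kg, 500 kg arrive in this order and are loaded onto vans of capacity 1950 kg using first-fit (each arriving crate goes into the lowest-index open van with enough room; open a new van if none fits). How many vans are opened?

  1250 → van 1 (new)  [load 1250/1950]
  1050 → van 2 (new)  [load 1050/1950]
  1400 → van 3 (new)  [load 1400/1950]
  300 → van 1  [load 1550/1950]
  450 → van 2  [load 1500/1950]
  650 → van 4 (new)  [load 650/1950]
  1100 → van 4  [load 1750/1950]
  650 → van 5 (new)  [load 650/1950]
  200 → van 1  [load 1750/1950]
  1300 → van 5  [load 1950/1950]
  1250 → van 6 (new)  [load 1250/1950]
  500 → van 3  [load 1900/1950]
6 vans opened.

6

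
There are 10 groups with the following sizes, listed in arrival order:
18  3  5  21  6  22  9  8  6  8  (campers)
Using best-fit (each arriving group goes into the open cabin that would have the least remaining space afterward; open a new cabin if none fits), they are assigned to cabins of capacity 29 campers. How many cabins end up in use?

4

  18 → cabin 1 (new)  [load 18/29]
  3 → cabin 1  [load 21/29]
  5 → cabin 1  [load 26/29]
  21 → cabin 2 (new)  [load 21/29]
  6 → cabin 2  [load 27/29]
  22 → cabin 3 (new)  [load 22/29]
  9 → cabin 4 (new)  [load 9/29]
  8 → cabin 4  [load 17/29]
  6 → cabin 3  [load 28/29]
  8 → cabin 4  [load 25/29]
4 cabins opened.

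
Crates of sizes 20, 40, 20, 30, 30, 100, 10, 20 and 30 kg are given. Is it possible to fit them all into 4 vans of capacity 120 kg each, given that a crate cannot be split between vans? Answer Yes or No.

A valid assignment using 3 vans:
  van 1: 100 + 20 = 120
  van 2: 40 + 30 + 30 + 20 = 120
  van 3: 30 + 20 + 10 = 60
That uses only 3 ≤ 4, so 4 vans are enough.

Yes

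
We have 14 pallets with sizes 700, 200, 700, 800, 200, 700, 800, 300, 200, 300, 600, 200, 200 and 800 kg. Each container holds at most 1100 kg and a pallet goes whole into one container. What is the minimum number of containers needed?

Total = 800 + 800 + 800 + 700 + 700 + 700 + 600 + 300 + 300 + 200 + 200 + 200 + 200 + 200 = 6700 kg.
Lower bound: ⌈6700/1100⌉ = 7 containers.
A packing using 7 containers:
  container 1: 800 + 300 = 1100
  container 2: 800 + 300 = 1100
  container 3: 800 + 200 = 1000
  container 4: 700 + 200 + 200 = 1100
  container 5: 700 + 200 + 200 = 1100
  container 6: 700 = 700
  container 7: 600 = 600
This matches the lower bound, so 7 is optimal.

7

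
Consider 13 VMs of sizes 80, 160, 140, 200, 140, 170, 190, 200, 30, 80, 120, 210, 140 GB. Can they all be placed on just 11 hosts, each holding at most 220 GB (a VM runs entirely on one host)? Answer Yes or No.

A valid assignment using 10 hosts:
  host 1: 210 = 210
  host 2: 200 = 200
  host 3: 200 = 200
  host 4: 190 + 30 = 220
  host 5: 170 = 170
  host 6: 160 = 160
  host 7: 140 + 80 = 220
  host 8: 140 + 80 = 220
  host 9: 140 = 140
  host 10: 120 = 120
That uses only 10 ≤ 11, so 11 hosts are enough.

Yes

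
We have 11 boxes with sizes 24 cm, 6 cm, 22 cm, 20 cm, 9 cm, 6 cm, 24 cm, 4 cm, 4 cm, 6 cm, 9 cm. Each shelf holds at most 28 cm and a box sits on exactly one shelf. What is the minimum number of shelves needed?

5

Total = 24 + 24 + 22 + 20 + 9 + 9 + 6 + 6 + 6 + 4 + 4 = 134 cm.
Lower bound: ⌈134/28⌉ = 5 shelves.
A packing using 5 shelves:
  shelf 1: 24 + 4 = 28
  shelf 2: 24 + 4 = 28
  shelf 3: 22 + 6 = 28
  shelf 4: 20 + 6 = 26
  shelf 5: 9 + 9 + 6 = 24
This matches the lower bound, so 5 is optimal.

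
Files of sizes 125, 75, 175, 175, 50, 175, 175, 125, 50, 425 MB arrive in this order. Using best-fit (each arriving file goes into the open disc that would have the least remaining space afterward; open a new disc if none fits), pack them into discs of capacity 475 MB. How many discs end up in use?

4

  125 → disc 1 (new)  [load 125/475]
  75 → disc 1  [load 200/475]
  175 → disc 1  [load 375/475]
  175 → disc 2 (new)  [load 175/475]
  50 → disc 1  [load 425/475]
  175 → disc 2  [load 350/475]
  175 → disc 3 (new)  [load 175/475]
  125 → disc 2  [load 475/475]
  50 → disc 1  [load 475/475]
  425 → disc 4 (new)  [load 425/475]
4 discs opened.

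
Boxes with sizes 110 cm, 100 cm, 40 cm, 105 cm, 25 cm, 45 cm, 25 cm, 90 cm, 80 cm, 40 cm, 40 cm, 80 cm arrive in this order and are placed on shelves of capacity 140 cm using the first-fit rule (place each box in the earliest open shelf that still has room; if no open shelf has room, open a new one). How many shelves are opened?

6

  110 → shelf 1 (new)  [load 110/140]
  100 → shelf 2 (new)  [load 100/140]
  40 → shelf 2  [load 140/140]
  105 → shelf 3 (new)  [load 105/140]
  25 → shelf 1  [load 135/140]
  45 → shelf 4 (new)  [load 45/140]
  25 → shelf 3  [load 130/140]
  90 → shelf 4  [load 135/140]
  80 → shelf 5 (new)  [load 80/140]
  40 → shelf 5  [load 120/140]
  40 → shelf 6 (new)  [load 40/140]
  80 → shelf 6  [load 120/140]
6 shelves opened.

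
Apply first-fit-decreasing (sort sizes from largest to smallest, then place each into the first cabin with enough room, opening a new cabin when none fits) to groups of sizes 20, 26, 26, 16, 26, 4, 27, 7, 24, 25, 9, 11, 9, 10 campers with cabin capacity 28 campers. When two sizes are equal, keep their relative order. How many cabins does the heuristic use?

9

Sorted descending: 27, 26, 26, 26, 25, 24, 20, 16, 11, 10, 9, 9, 7, 4.
  27 → cabin 1 (new)  [load 27/28]
  26 → cabin 2 (new)  [load 26/28]
  26 → cabin 3 (new)  [load 26/28]
  26 → cabin 4 (new)  [load 26/28]
  25 → cabin 5 (new)  [load 25/28]
  24 → cabin 6 (new)  [load 24/28]
  20 → cabin 7 (new)  [load 20/28]
  16 → cabin 8 (new)  [load 16/28]
  11 → cabin 8  [load 27/28]
  10 → cabin 9 (new)  [load 10/28]
  9 → cabin 9  [load 19/28]
  9 → cabin 9  [load 28/28]
  7 → cabin 7  [load 27/28]
  4 → cabin 6  [load 28/28]
9 cabins opened.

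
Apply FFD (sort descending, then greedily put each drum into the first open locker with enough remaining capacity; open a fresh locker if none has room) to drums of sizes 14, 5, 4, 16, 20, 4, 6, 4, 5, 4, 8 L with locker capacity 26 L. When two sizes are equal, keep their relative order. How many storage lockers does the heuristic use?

Sorted descending: 20, 16, 14, 8, 6, 5, 5, 4, 4, 4, 4.
  20 → locker 1 (new)  [load 20/26]
  16 → locker 2 (new)  [load 16/26]
  14 → locker 3 (new)  [load 14/26]
  8 → locker 2  [load 24/26]
  6 → locker 1  [load 26/26]
  5 → locker 3  [load 19/26]
  5 → locker 3  [load 24/26]
  4 → locker 4 (new)  [load 4/26]
  4 → locker 4  [load 8/26]
  4 → locker 4  [load 12/26]
  4 → locker 4  [load 16/26]
4 storage lockers opened.

4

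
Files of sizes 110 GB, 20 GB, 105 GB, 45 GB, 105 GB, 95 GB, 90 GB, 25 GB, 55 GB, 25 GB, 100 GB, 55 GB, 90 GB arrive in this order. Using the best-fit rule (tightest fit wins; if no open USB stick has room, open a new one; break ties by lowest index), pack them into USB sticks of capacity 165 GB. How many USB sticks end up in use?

  110 → USB stick 1 (new)  [load 110/165]
  20 → USB stick 1  [load 130/165]
  105 → USB stick 2 (new)  [load 105/165]
  45 → USB stick 2  [load 150/165]
  105 → USB stick 3 (new)  [load 105/165]
  95 → USB stick 4 (new)  [load 95/165]
  90 → USB stick 5 (new)  [load 90/165]
  25 → USB stick 1  [load 155/165]
  55 → USB stick 3  [load 160/165]
  25 → USB stick 4  [load 120/165]
  100 → USB stick 6 (new)  [load 100/165]
  55 → USB stick 6  [load 155/165]
  90 → USB stick 7 (new)  [load 90/165]
7 USB sticks opened.

7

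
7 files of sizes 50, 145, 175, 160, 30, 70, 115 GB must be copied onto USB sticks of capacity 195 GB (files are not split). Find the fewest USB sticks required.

4

Total = 175 + 160 + 145 + 115 + 70 + 50 + 30 = 745 GB.
Lower bound: ⌈745/195⌉ = 4 USB sticks.
A packing using 4 USB sticks:
  USB stick 1: 175 = 175
  USB stick 2: 160 + 30 = 190
  USB stick 3: 145 + 50 = 195
  USB stick 4: 115 + 70 = 185
This matches the lower bound, so 4 is optimal.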